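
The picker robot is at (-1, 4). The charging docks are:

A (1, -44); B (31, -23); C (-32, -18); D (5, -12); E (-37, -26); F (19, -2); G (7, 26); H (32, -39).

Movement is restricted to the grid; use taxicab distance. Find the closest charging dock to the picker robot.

D

Distances from (-1, 4):
A: 50
B: 59
C: 53
D: 22
E: 66
F: 26
G: 30
H: 76
Minimum: D at 22.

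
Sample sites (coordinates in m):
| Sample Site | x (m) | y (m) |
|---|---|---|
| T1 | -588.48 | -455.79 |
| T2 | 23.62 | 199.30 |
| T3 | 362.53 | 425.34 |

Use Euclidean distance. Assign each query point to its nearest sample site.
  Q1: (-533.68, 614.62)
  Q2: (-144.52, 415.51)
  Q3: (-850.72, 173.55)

Q1→T2; Q2→T2; Q3→T1

Q1 at (-533.68, 614.62):
  T1: 1071.81 m
  T2: 695.04 m
  T3: 915.98 m
  → nearest: T2 (695.04 m)
Q2 at (-144.52, 415.51):
  T1: 977.89 m
  T2: 273.89 m
  T3: 507.15 m
  → nearest: T2 (273.89 m)
Q3 at (-850.72, 173.55):
  T1: 681.79 m
  T2: 874.72 m
  T3: 1239.10 m
  → nearest: T1 (681.79 m)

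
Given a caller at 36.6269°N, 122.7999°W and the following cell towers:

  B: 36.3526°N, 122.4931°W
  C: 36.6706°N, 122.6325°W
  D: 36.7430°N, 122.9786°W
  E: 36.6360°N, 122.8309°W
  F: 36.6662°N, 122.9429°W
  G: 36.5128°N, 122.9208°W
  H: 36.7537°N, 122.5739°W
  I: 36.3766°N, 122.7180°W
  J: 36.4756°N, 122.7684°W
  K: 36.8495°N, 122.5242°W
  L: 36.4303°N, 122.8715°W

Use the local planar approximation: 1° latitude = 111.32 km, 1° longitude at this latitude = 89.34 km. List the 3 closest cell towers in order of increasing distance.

E, F, C

Distances from 36.6269°N, 122.7999°W:
B: √((-0.2743·111.32)² + (0.3068·89.34)²) = √(932.390866 + 751.281348) = 41.0326 km
C: √((0.0437·111.32)² + (0.1674·89.34)²) = √(23.665150 + 223.667459) = 15.7268 km
D: √((0.1161·111.32)² + (-0.1787·89.34)²) = √(167.036290 + 254.883077) = 20.5407 km
E: √((0.0091·111.32)² + (-0.0310·89.34)²) = √(1.026193 + 7.670352) = 2.9490 km
F: √((0.0393·111.32)² + (-0.1430·89.34)²) = √(19.139540 + 163.216466) = 13.5039 km
G: √((-0.1141·111.32)² + (-0.1209·89.34)²) = √(161.330947 + 116.666051) = 16.6732 km
H: √((0.1268·111.32)² + (0.2260·89.34)²) = √(199.243840 + 407.670020) = 24.6356 km
I: √((-0.2503·111.32)² + (0.0819·89.34)²) = √(776.368837 + 53.537699) = 28.8081 km
J: √((-0.1513·111.32)² + (0.0315·89.34)²) = √(283.677082 + 7.919778) = 17.0762 km
K: √((0.2226·111.32)² + (0.2757·89.34)²) = √(614.040074 + 606.688033) = 34.9389 km
L: √((-0.1966·111.32)² + (-0.0716·89.34)²) = √(478.975636 + 40.918334) = 22.8012 km
Sorted: E (2.9490 km) < F (13.5039 km) < C (15.7268 km) < G (16.6732 km) < J (17.0762 km) < …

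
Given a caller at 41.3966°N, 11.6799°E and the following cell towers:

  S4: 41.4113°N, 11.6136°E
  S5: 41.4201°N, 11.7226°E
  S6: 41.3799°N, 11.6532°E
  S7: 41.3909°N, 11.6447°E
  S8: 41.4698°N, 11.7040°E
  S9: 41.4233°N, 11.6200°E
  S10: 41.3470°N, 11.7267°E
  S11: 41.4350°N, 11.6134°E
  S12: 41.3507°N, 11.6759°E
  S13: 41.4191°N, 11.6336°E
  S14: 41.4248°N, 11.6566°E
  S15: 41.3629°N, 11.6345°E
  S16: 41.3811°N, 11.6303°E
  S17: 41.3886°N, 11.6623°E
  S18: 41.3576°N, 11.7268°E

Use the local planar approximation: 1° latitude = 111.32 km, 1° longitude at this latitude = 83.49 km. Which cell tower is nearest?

Distances from 41.3966°N, 11.6799°E:
S4: √((0.0147·111.32)² + (-0.0663·83.49)²) = √(2.677818 + 30.640509) = 5.7722 km
S5: √((0.0235·111.32)² + (0.0427·83.49)²) = √(6.843561 + 12.709389) = 4.4219 km
S6: √((-0.0167·111.32)² + (-0.0267·83.49)²) = √(3.456045 + 4.969257) = 2.9026 km
S7: √((-0.0057·111.32)² + (-0.0352·83.49)²) = √(0.402621 + 8.636828) = 3.0066 km
S8: √((0.0732·111.32)² + (0.0241·83.49)²) = √(66.400073 + 4.048583) = 8.3934 km
S9: √((0.0267·111.32)² + (-0.0599·83.49)²) = √(8.834234 + 25.010511) = 5.8176 km
S10: √((-0.0496·111.32)² + (0.0468·83.49)²) = √(30.486653 + 15.267243) = 6.7642 km
S11: √((0.0384·111.32)² + (-0.0665·83.49)²) = √(18.272957 + 30.825648) = 7.0070 km
S12: √((-0.0459·111.32)² + (-0.0040·83.49)²) = √(26.107890 + 0.111529) = 5.1205 km
S13: √((0.0225·111.32)² + (-0.0463·83.49)²) = √(6.273522 + 14.942763) = 4.6061 km
S14: √((0.0282·111.32)² + (-0.0233·83.49)²) = √(9.854727 + 3.784258) = 3.6931 km
S15: √((-0.0337·111.32)² + (-0.0454·83.49)²) = √(14.073632 + 14.367481) = 5.3330 km
S16: √((-0.0155·111.32)² + (-0.0496·83.49)²) = √(2.977212 + 17.148742) = 4.4862 km
S17: √((-0.0080·111.32)² + (-0.0176·83.49)²) = √(0.793097 + 2.159207) = 1.7182 km
S18: √((-0.0390·111.32)² + (0.0469·83.49)²) = √(18.848449 + 15.332558) = 5.8465 km
Minimum: S17 at 1.7182 km.

S17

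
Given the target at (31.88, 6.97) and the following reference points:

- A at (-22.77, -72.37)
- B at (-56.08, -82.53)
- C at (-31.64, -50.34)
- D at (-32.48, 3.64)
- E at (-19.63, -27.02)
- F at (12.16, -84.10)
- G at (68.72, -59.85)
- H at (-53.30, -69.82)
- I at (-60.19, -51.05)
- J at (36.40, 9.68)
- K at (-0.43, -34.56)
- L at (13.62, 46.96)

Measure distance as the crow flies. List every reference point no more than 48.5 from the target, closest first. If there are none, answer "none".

J, L

Distances from (31.88, 6.97):
A: 96.34
B: 125.49
C: 85.55
D: 64.45
E: 61.71
F: 93.18
G: 76.30
H: 114.68
I: 108.83
J: 5.27
K: 52.62
L: 43.96
Threshold 48.5: J (5.27), L (43.96) are within range.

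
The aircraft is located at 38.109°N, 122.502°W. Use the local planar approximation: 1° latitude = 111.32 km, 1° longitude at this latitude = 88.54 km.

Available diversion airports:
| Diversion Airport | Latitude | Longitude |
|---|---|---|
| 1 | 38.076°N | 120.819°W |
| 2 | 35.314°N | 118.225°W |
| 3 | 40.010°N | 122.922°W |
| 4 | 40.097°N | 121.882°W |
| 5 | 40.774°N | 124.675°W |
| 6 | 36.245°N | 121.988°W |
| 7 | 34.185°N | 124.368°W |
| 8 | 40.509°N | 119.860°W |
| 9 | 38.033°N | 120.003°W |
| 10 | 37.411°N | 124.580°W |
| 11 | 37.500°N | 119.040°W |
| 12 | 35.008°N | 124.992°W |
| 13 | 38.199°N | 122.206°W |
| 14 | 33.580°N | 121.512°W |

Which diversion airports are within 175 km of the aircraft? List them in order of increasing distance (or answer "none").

13, 1

Distances from 38.109°N, 122.502°W:
1: √((-0.033·111.32)² + (1.683·88.54)²) = √(13.49504 + 22204.82052) = 149.058 km
2: √((-2.795·111.32)² + (4.277·88.54)²) = √(96807.72623 + 143402.76850) = 490.113 km
3: √((1.901·111.32)² + (-0.420·88.54)²) = √(44782.73660 + 1382.85809) = 214.862 km
4: √((1.988·111.32)² + (0.620·88.54)²) = √(48975.53123 + 3013.43907) = 228.011 km
5: √((2.665·111.32)² + (-2.173·88.54)²) = √(88011.78356 + 37016.76722) = 353.594 km
6: √((-1.864·111.32)² + (0.514·88.54)²) = √(43056.44920 + 2071.12005) = 212.433 km
7: √((-3.924·111.32)² + (-1.866·88.54)²) = √(190811.43284 + 27296.20770) = 467.020 km
8: √((2.400·111.32)² + (2.642·88.54)²) = √(71378.74022 + 54719.82022) = 355.104 km
9: √((-0.076·111.32)² + (2.499·88.54)²) = √(71.57701 + 48956.63368) = 221.423 km
10: √((-0.698·111.32)² + (-2.078·88.54)²) = √(6037.50135 + 33850.89235) = 199.721 km
11: √((-0.609·111.32)² + (3.462·88.54)²) = √(4596.01017 + 93957.86989) = 313.933 km
12: √((-3.101·111.32)² + (-2.490·88.54)²) = √(119165.33214 + 48604.63985) = 409.597 km
13: √((0.090·111.32)² + (0.296·88.54)²) = √(100.37635 + 686.85088) = 28.058 km
14: √((-4.529·111.32)² + (0.990·88.54)²) = √(254185.65456 + 7683.32890) = 511.731 km
Threshold 175 km: 13 (28.058 km), 1 (149.058 km) are within range.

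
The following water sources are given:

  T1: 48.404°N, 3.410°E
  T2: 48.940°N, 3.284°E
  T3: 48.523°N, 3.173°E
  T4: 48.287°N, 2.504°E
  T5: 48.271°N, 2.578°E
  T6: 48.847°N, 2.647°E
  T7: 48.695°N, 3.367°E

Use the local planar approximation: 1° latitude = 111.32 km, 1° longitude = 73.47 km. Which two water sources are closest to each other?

Pairwise distances:
T1–T2: 60.381 km
T1–T3: 21.879 km
T1–T4: 67.826 km
T1–T5: 62.895 km
T1–T6: 74.662 km
T1–T7: 32.548 km
T2–T3: 47.131 km
T2–T4: 92.564 km
T2–T5: 90.756 km
T2–T6: 47.932 km
T2–T7: 27.947 km
T3–T4: 55.732 km
T3–T5: 51.942 km
T3–T6: 52.861 km
T3–T7: 23.870 km
T4–T5: 5.721 km
T4–T6: 63.218 km
T4–T7: 77.994 km
T5–T6: 64.320 km
T5–T7: 74.753 km
T6–T7: 55.539 km
Closest pair: T4–T5 at 5.721 km.

T4 and T5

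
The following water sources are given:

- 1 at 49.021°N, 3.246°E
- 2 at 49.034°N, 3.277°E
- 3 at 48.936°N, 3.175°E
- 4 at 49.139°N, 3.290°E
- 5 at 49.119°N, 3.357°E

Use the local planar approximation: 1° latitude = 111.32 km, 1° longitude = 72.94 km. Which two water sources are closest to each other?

Pairwise distances:
1–2: 2.685 km
1–3: 10.787 km
1–4: 13.522 km
1–5: 13.585 km
2–3: 13.205 km
2–4: 11.727 km
2–5: 11.117 km
3–4: 24.105 km
3–5: 24.315 km
4–5: 5.370 km
Closest pair: 1–2 at 2.685 km.

1 and 2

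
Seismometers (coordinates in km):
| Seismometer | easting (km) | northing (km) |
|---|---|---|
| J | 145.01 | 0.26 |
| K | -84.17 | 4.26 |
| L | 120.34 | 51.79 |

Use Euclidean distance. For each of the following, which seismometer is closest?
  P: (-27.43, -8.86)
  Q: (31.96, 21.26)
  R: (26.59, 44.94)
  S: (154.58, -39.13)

P at (-27.43, -8.86):
  J: √((172.44)² + (9.12)²) = √(29735.5536 + 83.1744) = 172.68 km
  K: √((-56.74)² + (13.12)²) = √(3219.4276 + 172.1344) = 58.24 km
  L: √((147.77)² + (60.65)²) = √(21835.9729 + 3678.4225) = 159.73 km
  → nearest: K (58.24 km)
Q at (31.96, 21.26):
  J: √((113.05)² + (-21.00)²) = √(12780.3025 + 441.0000) = 114.98 km
  K: √((-116.13)² + (-17.00)²) = √(13486.1769 + 289.0000) = 117.37 km
  L: √((88.38)² + (30.53)²) = √(7811.0244 + 932.0809) = 93.50 km
  → nearest: L (93.50 km)
R at (26.59, 44.94):
  J: √((118.42)² + (-44.68)²) = √(14023.2964 + 1996.3024) = 126.57 km
  K: √((-110.76)² + (-40.68)²) = √(12267.7776 + 1654.8624) = 117.99 km
  L: √((93.75)² + (6.85)²) = √(8789.0625 + 46.9225) = 94.00 km
  → nearest: L (94.00 km)
S at (154.58, -39.13):
  J: √((-9.57)² + (39.39)²) = √(91.5849 + 1551.5721) = 40.54 km
  K: √((-238.75)² + (43.39)²) = √(57001.5625 + 1882.6921) = 242.66 km
  L: √((-34.24)² + (90.92)²) = √(1172.3776 + 8266.4464) = 97.15 km
  → nearest: J (40.54 km)

P→K; Q→L; R→L; S→J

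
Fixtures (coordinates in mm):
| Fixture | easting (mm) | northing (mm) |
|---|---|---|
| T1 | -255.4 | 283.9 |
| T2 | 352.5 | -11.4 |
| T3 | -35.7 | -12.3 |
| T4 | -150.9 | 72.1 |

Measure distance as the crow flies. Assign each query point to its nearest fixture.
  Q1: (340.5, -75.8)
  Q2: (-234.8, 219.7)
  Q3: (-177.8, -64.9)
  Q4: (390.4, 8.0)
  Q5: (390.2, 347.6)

Q1 at (340.5, -75.8):
  T1: √((-595.9)² + (359.7)²) = √(355096.810 + 129384.090) = 696.0 mm
  T2: √((12.0)² + (64.4)²) = √(144.000 + 4147.360) = 65.5 mm
  T3: √((-376.2)² + (63.5)²) = √(141526.440 + 4032.250) = 381.5 mm
  T4: √((-491.4)² + (147.9)²) = √(241473.960 + 21874.410) = 513.2 mm
  → nearest: T2 (65.5 mm)
Q2 at (-234.8, 219.7):
  T1: √((-20.6)² + (64.2)²) = √(424.360 + 4121.640) = 67.4 mm
  T2: √((587.3)² + (-231.1)²) = √(344921.290 + 53407.210) = 631.1 mm
  T3: √((199.1)² + (-232.0)²) = √(39640.810 + 53824.000) = 305.7 mm
  T4: √((83.9)² + (-147.6)²) = √(7039.210 + 21785.760) = 169.8 mm
  → nearest: T1 (67.4 mm)
Q3 at (-177.8, -64.9):
  T1: √((-77.6)² + (348.8)²) = √(6021.760 + 121661.440) = 357.3 mm
  T2: √((530.3)² + (53.5)²) = √(281218.090 + 2862.250) = 533.0 mm
  T3: √((142.1)² + (52.6)²) = √(20192.410 + 2766.760) = 151.5 mm
  T4: √((26.9)² + (137.0)²) = √(723.610 + 18769.000) = 139.6 mm
  → nearest: T4 (139.6 mm)
Q4 at (390.4, 8.0):
  T1: √((-645.8)² + (275.9)²) = √(417057.640 + 76120.810) = 702.3 mm
  T2: √((-37.9)² + (-19.4)²) = √(1436.410 + 376.360) = 42.6 mm
  T3: √((-426.1)² + (-20.3)²) = √(181561.210 + 412.090) = 426.6 mm
  T4: √((-541.3)² + (64.1)²) = √(293005.690 + 4108.810) = 545.1 mm
  → nearest: T2 (42.6 mm)
Q5 at (390.2, 347.6):
  T1: √((-645.6)² + (-63.7)²) = √(416799.360 + 4057.690) = 648.7 mm
  T2: √((-37.7)² + (-359.0)²) = √(1421.290 + 128881.000) = 361.0 mm
  T3: √((-425.9)² + (-359.9)²) = √(181390.810 + 129528.010) = 557.6 mm
  T4: √((-541.1)² + (-275.5)²) = √(292789.210 + 75900.250) = 607.2 mm
  → nearest: T2 (361.0 mm)

Q1→T2; Q2→T1; Q3→T4; Q4→T2; Q5→T2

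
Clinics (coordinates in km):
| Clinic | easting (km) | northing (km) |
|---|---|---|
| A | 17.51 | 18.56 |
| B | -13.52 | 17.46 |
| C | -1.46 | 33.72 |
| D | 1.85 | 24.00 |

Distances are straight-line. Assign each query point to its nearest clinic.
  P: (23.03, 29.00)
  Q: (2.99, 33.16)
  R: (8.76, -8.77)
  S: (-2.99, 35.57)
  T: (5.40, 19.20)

P at (23.03, 29.00):
  A: 11.81 km
  B: 38.33 km
  C: 24.94 km
  D: 21.76 km
  → nearest: A (11.81 km)
Q at (2.99, 33.16):
  A: 20.59 km
  B: 22.78 km
  C: 4.49 km
  D: 9.23 km
  → nearest: C (4.49 km)
R at (8.76, -8.77):
  A: 28.70 km
  B: 34.42 km
  C: 43.70 km
  D: 33.49 km
  → nearest: A (28.70 km)
S at (-2.99, 35.57):
  A: 26.64 km
  B: 20.95 km
  C: 2.40 km
  D: 12.54 km
  → nearest: C (2.40 km)
T at (5.40, 19.20):
  A: 12.13 km
  B: 19.00 km
  C: 16.06 km
  D: 5.97 km
  → nearest: D (5.97 km)

P→A; Q→C; R→A; S→C; T→D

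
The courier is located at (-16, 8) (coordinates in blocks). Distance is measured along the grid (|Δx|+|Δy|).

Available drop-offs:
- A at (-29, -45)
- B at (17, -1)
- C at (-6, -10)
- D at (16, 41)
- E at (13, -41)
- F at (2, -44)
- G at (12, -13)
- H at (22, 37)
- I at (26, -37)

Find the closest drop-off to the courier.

C

Distances from (-16, 8):
A: |-13| + |-53| = 13 + 53 = 66 blocks
B: |33| + |-9| = 33 + 9 = 42 blocks
C: |10| + |-18| = 10 + 18 = 28 blocks
D: |32| + |33| = 32 + 33 = 65 blocks
E: |29| + |-49| = 29 + 49 = 78 blocks
F: |18| + |-52| = 18 + 52 = 70 blocks
G: |28| + |-21| = 28 + 21 = 49 blocks
H: |38| + |29| = 38 + 29 = 67 blocks
I: |42| + |-45| = 42 + 45 = 87 blocks
Minimum: C at 28 blocks.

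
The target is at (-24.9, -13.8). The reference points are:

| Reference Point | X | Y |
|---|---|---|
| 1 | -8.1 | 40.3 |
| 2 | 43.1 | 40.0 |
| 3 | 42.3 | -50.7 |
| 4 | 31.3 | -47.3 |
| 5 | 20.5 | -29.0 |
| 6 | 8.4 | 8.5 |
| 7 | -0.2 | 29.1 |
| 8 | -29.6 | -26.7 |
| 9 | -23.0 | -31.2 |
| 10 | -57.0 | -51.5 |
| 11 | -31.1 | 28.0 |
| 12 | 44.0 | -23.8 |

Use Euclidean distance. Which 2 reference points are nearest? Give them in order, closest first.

8, 9

Distances from (-24.9, -13.8):
1: 56.65
2: 86.71
3: 76.66
4: 65.43
5: 47.88
6: 40.08
7: 49.50
8: 13.73
9: 17.50
10: 49.51
11: 42.26
12: 69.62
Sorted: 8 (13.73) < 9 (17.50) < 6 (40.08) < 11 (42.26) < …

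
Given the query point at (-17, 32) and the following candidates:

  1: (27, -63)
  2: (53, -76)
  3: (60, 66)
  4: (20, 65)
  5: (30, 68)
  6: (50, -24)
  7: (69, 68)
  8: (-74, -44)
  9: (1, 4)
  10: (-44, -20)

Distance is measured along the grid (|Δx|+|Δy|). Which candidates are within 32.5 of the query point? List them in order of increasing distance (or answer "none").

Distances from (-17, 32):
1: 139
2: 178
3: 111
4: 70
5: 83
6: 123
7: 122
8: 133
9: 46
10: 79
Threshold 32.5: none within range.

none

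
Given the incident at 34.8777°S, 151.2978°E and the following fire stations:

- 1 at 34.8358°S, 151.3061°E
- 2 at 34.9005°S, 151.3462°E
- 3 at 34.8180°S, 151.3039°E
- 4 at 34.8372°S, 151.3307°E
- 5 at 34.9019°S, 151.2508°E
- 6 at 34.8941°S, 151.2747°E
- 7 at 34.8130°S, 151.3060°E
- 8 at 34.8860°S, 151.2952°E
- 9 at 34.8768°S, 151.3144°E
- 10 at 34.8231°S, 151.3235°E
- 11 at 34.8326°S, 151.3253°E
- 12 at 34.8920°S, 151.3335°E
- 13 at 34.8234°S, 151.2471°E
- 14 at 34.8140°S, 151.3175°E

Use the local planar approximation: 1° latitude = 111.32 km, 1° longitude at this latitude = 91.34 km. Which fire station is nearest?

8

Distances from 34.8777°S, 151.2978°E:
1: 4.7255 km
2: 5.0976 km
3: 6.6691 km
4: 5.4182 km
5: 5.0682 km
6: 2.7901 km
7: 7.2412 km
8: 0.9540 km
9: 1.5196 km
10: 6.5156 km
11: 5.6138 km
12: 3.6287 km
13: 7.6147 km
14: 7.3158 km
Minimum: 8 at 0.9540 km.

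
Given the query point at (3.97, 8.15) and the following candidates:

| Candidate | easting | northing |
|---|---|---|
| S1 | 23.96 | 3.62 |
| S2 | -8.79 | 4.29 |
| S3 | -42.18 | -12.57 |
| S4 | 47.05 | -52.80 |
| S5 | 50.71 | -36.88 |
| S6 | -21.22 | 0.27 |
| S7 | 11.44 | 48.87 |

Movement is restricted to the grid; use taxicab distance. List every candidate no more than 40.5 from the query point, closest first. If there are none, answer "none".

Distances from (3.97, 8.15):
S1: |19.99| + |-4.53| = 19.99 + 4.53 = 24.52
S2: |-12.76| + |-3.86| = 12.76 + 3.86 = 16.62
S3: |-46.15| + |-20.72| = 46.15 + 20.72 = 66.87
S4: |43.08| + |-60.95| = 43.08 + 60.95 = 104.03
S5: |46.74| + |-45.03| = 46.74 + 45.03 = 91.77
S6: |-25.19| + |-7.88| = 25.19 + 7.88 = 33.07
S7: |7.47| + |40.72| = 7.47 + 40.72 = 48.19
Threshold 40.5: S2 (16.62), S1 (24.52), S6 (33.07) are within range.

S2, S1, S6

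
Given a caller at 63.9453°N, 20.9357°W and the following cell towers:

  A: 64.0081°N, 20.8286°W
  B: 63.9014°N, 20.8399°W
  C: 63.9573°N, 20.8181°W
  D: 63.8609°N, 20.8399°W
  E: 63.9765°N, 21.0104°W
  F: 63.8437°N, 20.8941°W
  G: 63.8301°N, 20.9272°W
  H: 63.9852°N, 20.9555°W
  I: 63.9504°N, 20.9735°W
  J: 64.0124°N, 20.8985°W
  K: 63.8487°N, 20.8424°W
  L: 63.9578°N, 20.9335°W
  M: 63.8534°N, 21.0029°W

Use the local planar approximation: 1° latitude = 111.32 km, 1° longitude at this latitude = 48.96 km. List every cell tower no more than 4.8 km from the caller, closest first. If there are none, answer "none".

L, I, H

Distances from 63.9453°N, 20.9357°W:
A: √((0.0628·111.32)² + (0.1071·48.96)²) = √(48.872627 + 27.495509) = 8.7389 km
B: √((-0.0439·111.32)² + (0.0958·48.96)²) = √(23.882261 + 21.999552) = 6.7736 km
C: √((0.0120·111.32)² + (0.1176·48.96)²) = √(1.784469 + 33.151063) = 5.9106 km
D: √((-0.0844·111.32)² + (0.0958·48.96)²) = √(88.273691 + 21.999552) = 10.5011 km
E: √((0.0312·111.32)² + (-0.0747·48.96)²) = √(12.063007 + 13.375931) = 5.0437 km
F: √((-0.1016·111.32)² + (0.0416·48.96)²) = √(127.918633 + 4.148294) = 11.4920 km
G: √((-0.1152·111.32)² + (0.0085·48.96)²) = √(164.456617 + 0.173189) = 12.8308 km
H: √((0.0399·111.32)² + (-0.0198·48.96)²) = √(19.728415 + 0.939752) = 4.5462 km
I: √((0.0051·111.32)² + (-0.0378·48.96)²) = √(0.322320 + 3.425046) = 1.9358 km
J: √((0.0671·111.32)² + (0.0372·48.96)²) = √(55.794506 + 3.317177) = 7.6884 km
K: √((-0.0966·111.32)² + (0.0933·48.96)²) = √(115.638020 + 20.866332) = 11.6835 km
L: √((0.0125·111.32)² + (0.0022·48.96)²) = √(1.936272 + 0.011602) = 1.3957 km
M: √((-0.0919·111.32)² + (-0.0672·48.96)²) = √(104.659202 + 10.824837) = 10.7464 km
Threshold 4.8 km: L (1.3957 km), I (1.9358 km), H (4.5462 km) are within range.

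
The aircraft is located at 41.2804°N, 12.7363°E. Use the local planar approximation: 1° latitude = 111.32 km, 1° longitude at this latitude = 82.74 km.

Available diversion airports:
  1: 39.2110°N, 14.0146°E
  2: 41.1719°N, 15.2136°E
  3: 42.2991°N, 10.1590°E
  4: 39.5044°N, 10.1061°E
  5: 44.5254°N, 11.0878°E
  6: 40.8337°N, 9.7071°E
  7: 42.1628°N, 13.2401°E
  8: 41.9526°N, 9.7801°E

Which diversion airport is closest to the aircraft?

Distances from 41.2804°N, 12.7363°E:
1: √((-2.0694·111.32)² + (1.2783·82.74)²) = √(53068.313349 + 11186.561407) = 253.4855 km
2: √((-0.1085·111.32)² + (2.4773·82.74)²) = √(145.883398 + 42013.439615) = 205.3274 km
3: √((1.0187·111.32)² + (-2.5773·82.74)²) = √(12859.941934 + 45473.772071) = 241.5237 km
4: √((-1.7760·111.32)² + (-2.6302·82.74)²) = √(39086.998147 + 47359.660447) = 294.0181 km
5: √((3.2450·111.32)² + (-1.6485·82.74)²) = √(130489.569276 + 18604.111602) = 386.1265 km
6: √((-0.4467·111.32)² + (-3.0292·82.74)²) = √(2472.739124 + 62818.408506) = 255.5213 km
7: √((0.8824·111.32)² + (0.5038·82.74)²) = √(9648.890863 + 1737.590204) = 106.7075 km
8: √((0.6722·111.32)² + (-2.9562·82.74)²) = √(5599.424737 + 59827.197346) = 255.7863 km
Minimum: 7 at 106.7075 km.

7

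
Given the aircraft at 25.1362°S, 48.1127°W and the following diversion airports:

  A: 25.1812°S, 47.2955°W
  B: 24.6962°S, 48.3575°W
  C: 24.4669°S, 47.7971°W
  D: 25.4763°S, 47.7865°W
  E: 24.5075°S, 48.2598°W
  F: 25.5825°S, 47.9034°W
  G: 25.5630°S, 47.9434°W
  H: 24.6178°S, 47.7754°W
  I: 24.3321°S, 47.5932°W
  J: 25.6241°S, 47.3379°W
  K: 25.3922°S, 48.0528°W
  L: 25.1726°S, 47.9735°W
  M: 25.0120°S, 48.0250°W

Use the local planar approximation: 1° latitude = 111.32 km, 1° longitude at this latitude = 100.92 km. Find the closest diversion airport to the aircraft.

Distances from 25.1362°S, 48.1127°W:
A: √((-0.0450·111.32)² + (0.8172·100.92)²) = √(25.094088 + 6801.601754) = 82.6238 km
B: √((0.4400·111.32)² + (-0.2448·100.92)²) = √(2399.118769 + 610.347698) = 54.8586 km
C: √((0.6693·111.32)² + (0.3156·100.92)²) = √(5551.214966 + 1014.444923) = 81.0288 km
D: √((-0.3401·111.32)² + (0.3262·100.92)²) = √(1433.374451 + 1083.733247) = 50.1708 km
E: √((0.6287·111.32)² + (-0.1471·100.92)²) = √(4898.163932 + 220.383882) = 71.5440 km
F: √((-0.4463·111.32)² + (0.2093·100.92)²) = √(2468.312650 + 446.162372) = 53.9859 km
G: √((-0.4268·111.32)² + (0.1693·100.92)²) = √(2257.330849 + 291.923058) = 50.4901 km
H: √((0.5184·111.32)² + (0.3373·100.92)²) = √(3330.246504 + 1158.743113) = 66.9999 km
I: √((0.8041·111.32)² + (0.5195·100.92)²) = √(8012.471902 + 2748.688893) = 103.7360 km
J: √((-0.4879·111.32)² + (0.7748·100.92)²) = √(2949.905011 + 6114.116474) = 95.2052 km
K: √((-0.2560·111.32)² + (0.0599·100.92)²) = √(812.131444 + 36.543331) = 29.1320 km
L: √((-0.0364·111.32)² + (0.1392·100.92)²) = √(16.419093 + 197.348102) = 14.6208 km
M: √((0.1242·111.32)² + (0.0877·100.92)²) = √(191.156727 + 78.334607) = 16.4162 km
Minimum: L at 14.6208 km.

L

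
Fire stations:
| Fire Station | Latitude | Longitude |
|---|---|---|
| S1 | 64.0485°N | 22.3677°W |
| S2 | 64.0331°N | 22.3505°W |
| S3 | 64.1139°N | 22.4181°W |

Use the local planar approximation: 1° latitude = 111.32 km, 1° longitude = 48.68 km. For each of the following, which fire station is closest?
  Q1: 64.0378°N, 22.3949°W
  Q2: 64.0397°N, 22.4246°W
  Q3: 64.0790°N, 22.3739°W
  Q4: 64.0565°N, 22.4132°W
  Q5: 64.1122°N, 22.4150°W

Q1→S1; Q2→S1; Q3→S1; Q4→S1; Q5→S3

Q1 at 64.0378°N, 22.3949°W:
  S1: 1.7810 km
  S2: 2.2238 km
  S3: 8.5464 km
  → nearest: S1 (1.7810 km)
Q2 at 64.0397°N, 22.4246°W:
  S1: 2.9380 km
  S2: 3.6813 km
  S3: 8.2660 km
  → nearest: S1 (2.9380 km)
Q3 at 64.0790°N, 22.3739°W:
  S1: 3.4086 km
  S2: 5.2350 km
  S3: 4.4411 km
  → nearest: S1 (3.4086 km)
Q4 at 64.0565°N, 22.4132°W:
  S1: 2.3873 km
  S2: 4.0127 km
  S3: 6.3942 km
  → nearest: S1 (2.3873 km)
Q5 at 64.1122°N, 22.4150°W:
  S1: 7.4556 km
  S2: 9.3485 km
  S3: 0.2420 km
  → nearest: S3 (0.2420 km)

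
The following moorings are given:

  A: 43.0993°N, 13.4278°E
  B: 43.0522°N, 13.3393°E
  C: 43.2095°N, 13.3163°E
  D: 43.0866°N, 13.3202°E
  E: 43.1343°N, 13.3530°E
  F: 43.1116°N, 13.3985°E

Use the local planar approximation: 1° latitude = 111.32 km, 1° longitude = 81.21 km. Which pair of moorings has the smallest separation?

Pairwise distances:
A–B: √((-0.0471·111.32)² + (-0.0885·81.21)²) = √(27.490853 + 51.654191) = 8.8964 km
A–C: √((0.1102·111.32)² + (-0.1115·81.21)²) = √(150.490673 + 81.991486) = 15.2474 km
A–D: √((-0.0127·111.32)² + (-0.1076·81.21)²) = √(1.998729 + 76.356069) = 8.8518 km
A–E: √((0.0350·111.32)² + (-0.0748·81.21)²) = √(15.180374 + 36.899647) = 7.2166 km
A–F: √((0.0123·111.32)² + (-0.0293·81.21)²) = √(1.874807 + 5.661797) = 2.7453 km
B–C: √((0.1573·111.32)² + (-0.0230·81.21)²) = √(306.622373 + 3.488789) = 17.6100 km
B–D: √((0.0344·111.32)² + (-0.0191·81.21)²) = √(14.664366 + 2.405945) = 4.1316 km
B–E: √((0.0821·111.32)² + (0.0137·81.21)²) = √(83.528121 + 1.237828) = 9.2068 km
B–F: √((0.0594·111.32)² + (0.0592·81.21)²) = √(43.723940 + 23.113325) = 8.1754 km
C–D: √((-0.1229·111.32)² + (0.0039·81.21)²) = √(187.176000 + 0.100311) = 13.6849 km
C–E: √((-0.0752·111.32)² + (0.0367·81.21)²) = √(70.078061 + 8.882826) = 8.8860 km
C–F: √((-0.0979·111.32)² + (0.0822·81.21)²) = √(118.771374 + 44.561793) = 12.7802 km
D–E: √((0.0477·111.32)² + (0.0328·81.21)²) = √(28.195718 + 7.095234) = 5.9406 km
D–F: √((0.0250·111.32)² + (0.0783·81.21)²) = √(7.745089 + 40.433613) = 6.9411 km
E–F: √((-0.0227·111.32)² + (0.0455·81.21)²) = √(6.385547 + 13.653431) = 4.4765 km
Closest pair: A–F at 2.7453 km.

A and F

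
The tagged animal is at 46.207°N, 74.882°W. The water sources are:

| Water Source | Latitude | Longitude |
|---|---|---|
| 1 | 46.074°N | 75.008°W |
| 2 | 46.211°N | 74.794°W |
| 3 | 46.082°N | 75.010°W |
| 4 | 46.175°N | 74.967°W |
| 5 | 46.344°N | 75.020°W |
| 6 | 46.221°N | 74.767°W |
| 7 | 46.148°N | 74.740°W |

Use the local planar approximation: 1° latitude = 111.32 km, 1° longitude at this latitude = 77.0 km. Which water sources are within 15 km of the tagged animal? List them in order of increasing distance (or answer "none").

Distances from 46.207°N, 74.882°W:
1: 17.701 km
2: 6.791 km
3: 17.052 km
4: 7.452 km
5: 18.588 km
6: 8.991 km
7: 12.755 km
Threshold 15 km: 2 (6.791 km), 4 (7.452 km), 6 (8.991 km), 7 (12.755 km) are within range.

2, 4, 6, 7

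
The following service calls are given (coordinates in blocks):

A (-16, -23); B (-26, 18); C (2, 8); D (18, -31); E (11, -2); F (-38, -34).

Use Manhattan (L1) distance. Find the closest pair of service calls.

Pairwise distances:
A–B: 51 blocks
A–C: 49 blocks
A–D: 42 blocks
A–E: 48 blocks
A–F: 33 blocks
B–C: 38 blocks
B–D: 93 blocks
B–E: 57 blocks
B–F: 64 blocks
C–D: 55 blocks
C–E: 19 blocks
C–F: 82 blocks
D–E: 36 blocks
D–F: 59 blocks
E–F: 81 blocks
Closest pair: C–E at 19 blocks.

C and E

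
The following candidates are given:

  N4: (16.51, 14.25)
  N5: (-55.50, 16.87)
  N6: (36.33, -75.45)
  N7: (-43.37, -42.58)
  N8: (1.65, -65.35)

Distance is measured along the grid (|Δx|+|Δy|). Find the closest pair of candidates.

Pairwise distances:
N4–N5: 74.63
N4–N6: 109.52
N4–N7: 116.71
N4–N8: 94.46
N5–N6: 184.15
N5–N7: 71.58
N5–N8: 139.37
N6–N7: 112.57
N6–N8: 44.78
N7–N8: 67.79
Closest pair: N6–N8 at 44.78.

N6 and N8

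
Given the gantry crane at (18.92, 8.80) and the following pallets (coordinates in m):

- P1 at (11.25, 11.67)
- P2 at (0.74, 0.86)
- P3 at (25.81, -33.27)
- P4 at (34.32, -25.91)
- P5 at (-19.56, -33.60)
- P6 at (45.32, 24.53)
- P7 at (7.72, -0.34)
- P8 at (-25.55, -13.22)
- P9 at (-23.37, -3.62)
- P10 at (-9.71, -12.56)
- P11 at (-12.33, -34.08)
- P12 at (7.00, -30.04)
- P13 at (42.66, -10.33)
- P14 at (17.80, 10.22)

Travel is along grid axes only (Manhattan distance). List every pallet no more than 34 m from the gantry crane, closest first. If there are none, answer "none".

Distances from (18.92, 8.80):
P1: |-7.67| + |2.87| = 7.67 + 2.87 = 10.54 m
P2: |-18.18| + |-7.94| = 18.18 + 7.94 = 26.12 m
P3: |6.89| + |-42.07| = 6.89 + 42.07 = 48.96 m
P4: |15.40| + |-34.71| = 15.40 + 34.71 = 50.11 m
P5: |-38.48| + |-42.40| = 38.48 + 42.40 = 80.88 m
P6: |26.40| + |15.73| = 26.40 + 15.73 = 42.13 m
P7: |-11.20| + |-9.14| = 11.20 + 9.14 = 20.34 m
P8: |-44.47| + |-22.02| = 44.47 + 22.02 = 66.49 m
P9: |-42.29| + |-12.42| = 42.29 + 12.42 = 54.71 m
P10: |-28.63| + |-21.36| = 28.63 + 21.36 = 49.99 m
P11: |-31.25| + |-42.88| = 31.25 + 42.88 = 74.13 m
P12: |-11.92| + |-38.84| = 11.92 + 38.84 = 50.76 m
P13: |23.74| + |-19.13| = 23.74 + 19.13 = 42.87 m
P14: |-1.12| + |1.42| = 1.12 + 1.42 = 2.54 m
Threshold 34 m: P14 (2.54 m), P1 (10.54 m), P7 (20.34 m), P2 (26.12 m) are within range.

P14, P1, P7, P2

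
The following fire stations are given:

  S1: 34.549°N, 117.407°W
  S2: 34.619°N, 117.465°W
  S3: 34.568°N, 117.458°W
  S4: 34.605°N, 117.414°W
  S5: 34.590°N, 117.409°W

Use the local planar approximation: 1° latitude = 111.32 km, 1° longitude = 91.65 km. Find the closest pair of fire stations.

Pairwise distances:
S1–S2: 9.433 km
S1–S3: 5.130 km
S1–S4: 6.267 km
S1–S5: 4.568 km
S2–S3: 5.713 km
S2–S4: 4.927 km
S2–S5: 6.063 km
S3–S4: 5.764 km
S3–S5: 5.115 km
S4–S5: 1.732 km
Closest pair: S4–S5 at 1.732 km.

S4 and S5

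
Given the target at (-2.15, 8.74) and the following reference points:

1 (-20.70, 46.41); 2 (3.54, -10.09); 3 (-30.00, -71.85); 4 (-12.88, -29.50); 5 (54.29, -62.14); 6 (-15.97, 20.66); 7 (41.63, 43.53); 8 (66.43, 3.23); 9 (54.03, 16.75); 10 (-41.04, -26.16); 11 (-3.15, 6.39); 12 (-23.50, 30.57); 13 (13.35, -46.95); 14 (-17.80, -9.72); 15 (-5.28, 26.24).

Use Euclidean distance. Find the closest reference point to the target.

Distances from (-2.15, 8.74):
1: 41.99
2: 19.67
3: 85.27
4: 39.72
5: 90.61
6: 18.25
7: 55.92
8: 68.80
9: 56.75
10: 52.25
11: 2.55
12: 30.53
13: 57.81
14: 24.20
15: 17.78
Minimum: 11 at 2.55.

11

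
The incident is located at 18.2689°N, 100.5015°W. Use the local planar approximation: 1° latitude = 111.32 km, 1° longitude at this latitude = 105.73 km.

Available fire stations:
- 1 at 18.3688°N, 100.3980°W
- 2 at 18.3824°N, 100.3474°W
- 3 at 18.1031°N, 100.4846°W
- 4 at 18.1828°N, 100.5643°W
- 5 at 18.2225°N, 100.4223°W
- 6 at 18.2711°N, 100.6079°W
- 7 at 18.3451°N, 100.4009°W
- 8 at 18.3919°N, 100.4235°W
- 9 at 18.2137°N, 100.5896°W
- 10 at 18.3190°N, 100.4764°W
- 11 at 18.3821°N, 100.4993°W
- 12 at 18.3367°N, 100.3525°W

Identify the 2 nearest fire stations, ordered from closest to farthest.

Distances from 18.2689°N, 100.5015°W:
1: √((0.0999·111.32)² + (0.1035·105.73)²) = √(123.673705 + 119.750453) = 15.6021 km
2: √((0.1135·111.32)² + (0.1541·105.73)²) = √(159.638676 + 265.461621) = 20.6180 km
3: √((-0.1658·111.32)² + (0.0169·105.73)²) = √(340.655533 + 3.192786) = 18.5431 km
4: √((-0.0861·111.32)² + (-0.0628·105.73)²) = √(91.865554 + 44.087528) = 11.6599 km
5: √((-0.0464·111.32)² + (0.0792·105.73)²) = √(26.679787 + 70.120794) = 9.8387 km
6: √((0.0022·111.32)² + (-0.1064·105.73)²) = √(0.059978 + 126.555120) = 11.2523 km
7: √((0.0762·111.32)² + (0.1006·105.73)²) = √(71.954231 + 113.133813) = 13.6047 km
8: √((0.1230·111.32)² + (0.0780·105.73)²) = √(187.480722 + 68.012019) = 15.9841 km
9: √((-0.0552·111.32)² + (-0.0881·105.73)²) = √(37.759354 + 86.765741) = 11.1591 km
10: √((0.0501·111.32)² + (0.0251·105.73)²) = √(31.104401 + 7.042777) = 6.1763 km
11: √((0.1132·111.32)² + (0.0022·105.73)²) = √(158.795887 + 0.054106) = 12.6036 km
12: √((0.0678·111.32)² + (0.1490·105.73)²) = √(56.964696 + 248.181269) = 17.4684 km
Sorted: 10 (6.1763 km) < 5 (9.8387 km) < 9 (11.1591 km) < 6 (11.2523 km) < …

10, 5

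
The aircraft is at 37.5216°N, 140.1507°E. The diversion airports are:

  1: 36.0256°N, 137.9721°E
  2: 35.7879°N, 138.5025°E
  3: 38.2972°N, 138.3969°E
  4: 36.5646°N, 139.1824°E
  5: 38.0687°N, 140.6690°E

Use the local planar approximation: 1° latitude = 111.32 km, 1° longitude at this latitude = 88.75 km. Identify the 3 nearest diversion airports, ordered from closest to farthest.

Distances from 37.5216°N, 140.1507°E:
1: 255.1829 km
2: 242.1661 km
3: 177.9927 km
4: 136.8738 km
5: 76.3224 km
Sorted: 5 (76.3224 km) < 4 (136.8738 km) < 3 (177.9927 km) < 2 (242.1661 km) < 1 (255.1829 km)

5, 4, 3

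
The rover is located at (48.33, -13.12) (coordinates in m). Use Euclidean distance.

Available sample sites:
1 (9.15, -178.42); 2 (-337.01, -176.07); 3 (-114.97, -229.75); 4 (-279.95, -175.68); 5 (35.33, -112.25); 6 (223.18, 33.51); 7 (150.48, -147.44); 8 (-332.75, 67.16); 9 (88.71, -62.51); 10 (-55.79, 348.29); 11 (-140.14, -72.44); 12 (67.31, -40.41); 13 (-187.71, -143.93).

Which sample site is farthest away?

2

Distances from (48.33, -13.12):
1: 169.88 m
2: 418.38 m
3: 271.28 m
4: 366.32 m
5: 99.98 m
6: 180.96 m
7: 168.75 m
8: 389.44 m
9: 63.80 m
10: 376.11 m
11: 197.58 m
12: 33.24 m
13: 269.86 m
Maximum: 2 at 418.38 m.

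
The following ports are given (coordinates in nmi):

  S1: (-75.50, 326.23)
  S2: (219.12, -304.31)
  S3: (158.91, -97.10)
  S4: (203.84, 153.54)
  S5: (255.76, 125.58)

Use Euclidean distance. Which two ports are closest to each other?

S4 and S5

Pairwise distances:
S4–S5: 58.97 nmi
S2–S3: 215.78 nmi
S3–S5: 242.83 nmi
S3–S4: 254.64 nmi
S1–S4: 328.41 nmi
S1–S5: 387.29 nmi
S2–S5: 431.45 nmi
S2–S4: 458.10 nmi
S1–S3: 483.90 nmi
S1–S2: 695.98 nmi
Closest pair: S4–S5 at 58.97 nmi.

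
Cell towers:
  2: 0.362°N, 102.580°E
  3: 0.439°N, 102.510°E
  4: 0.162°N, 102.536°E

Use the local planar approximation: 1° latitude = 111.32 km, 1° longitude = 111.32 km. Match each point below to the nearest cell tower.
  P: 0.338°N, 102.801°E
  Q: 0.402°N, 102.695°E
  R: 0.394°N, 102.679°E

P→2; Q→2; R→2

P at 0.338°N, 102.801°E:
  2: 24.746 km
  3: 34.290 km
  4: 35.413 km
  → nearest: 2 (24.746 km)
Q at 0.402°N, 102.695°E:
  2: 13.554 km
  3: 21.002 km
  4: 32.048 km
  → nearest: 2 (13.554 km)
R at 0.394°N, 102.679°E:
  2: 11.582 km
  3: 19.469 km
  4: 30.338 km
  → nearest: 2 (11.582 km)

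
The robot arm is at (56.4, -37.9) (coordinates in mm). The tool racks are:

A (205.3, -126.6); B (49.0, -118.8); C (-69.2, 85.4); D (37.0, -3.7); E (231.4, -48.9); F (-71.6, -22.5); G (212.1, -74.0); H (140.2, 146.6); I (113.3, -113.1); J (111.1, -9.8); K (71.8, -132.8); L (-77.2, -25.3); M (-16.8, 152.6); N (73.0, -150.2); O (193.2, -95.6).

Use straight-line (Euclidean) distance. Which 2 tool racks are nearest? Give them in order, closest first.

D, J

Distances from (56.4, -37.9):
A: √((148.9)² + (-88.7)²) = √(22171.210 + 7867.690) = 173.3 mm
B: √((-7.4)² + (-80.9)²) = √(54.760 + 6544.810) = 81.2 mm
C: √((-125.6)² + (123.3)²) = √(15775.360 + 15202.890) = 176.0 mm
D: √((-19.4)² + (34.2)²) = √(376.360 + 1169.640) = 39.3 mm
E: √((175.0)² + (-11.0)²) = √(30625.000 + 121.000) = 175.3 mm
F: √((-128.0)² + (15.4)²) = √(16384.000 + 237.160) = 128.9 mm
G: √((155.7)² + (-36.1)²) = √(24242.490 + 1303.210) = 159.8 mm
H: √((83.8)² + (184.5)²) = √(7022.440 + 34040.250) = 202.6 mm
I: √((56.9)² + (-75.2)²) = √(3237.610 + 5655.040) = 94.3 mm
J: √((54.7)² + (28.1)²) = √(2992.090 + 789.610) = 61.5 mm
K: √((15.4)² + (-94.9)²) = √(237.160 + 9006.010) = 96.1 mm
L: √((-133.6)² + (12.6)²) = √(17848.960 + 158.760) = 134.2 mm
M: √((-73.2)² + (190.5)²) = √(5358.240 + 36290.250) = 204.1 mm
N: √((16.6)² + (-112.3)²) = √(275.560 + 12611.290) = 113.5 mm
O: √((136.8)² + (-57.7)²) = √(18714.240 + 3329.290) = 148.5 mm
Sorted: D (39.3 mm) < J (61.5 mm) < B (81.2 mm) < I (94.3 mm) < …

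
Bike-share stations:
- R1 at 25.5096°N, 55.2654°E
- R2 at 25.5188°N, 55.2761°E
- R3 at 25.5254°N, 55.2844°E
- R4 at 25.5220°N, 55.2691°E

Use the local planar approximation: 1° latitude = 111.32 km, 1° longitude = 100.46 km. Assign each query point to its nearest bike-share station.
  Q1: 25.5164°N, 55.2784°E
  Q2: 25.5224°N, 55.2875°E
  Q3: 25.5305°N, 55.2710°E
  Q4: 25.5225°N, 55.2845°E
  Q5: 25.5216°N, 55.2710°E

Q1 at 25.5164°N, 55.2784°E:
  R1: √((-0.0068·111.32)² + (-0.0130·100.46)²) = √(0.573013 + 1.705584) = 1.5095 km
  R2: √((0.0024·111.32)² + (-0.0023·100.46)²) = √(0.071379 + 0.053388) = 0.3532 km
  R3: √((0.0090·111.32)² + (0.0060·100.46)²) = √(1.003764 + 0.363320) = 1.1692 km
  R4: √((0.0056·111.32)² + (-0.0093·100.46)²) = √(0.388618 + 0.872875) = 1.1232 km
  → nearest: R2 (0.3532 km)
Q2 at 25.5224°N, 55.2875°E:
  R1: √((-0.0128·111.32)² + (-0.0221·100.46)²) = √(2.030329 + 4.929137) = 2.6381 km
  R2: √((-0.0036·111.32)² + (-0.0114·100.46)²) = √(0.160602 + 1.311584) = 1.2133 km
  R3: √((0.0030·111.32)² + (-0.0031·100.46)²) = √(0.111529 + 0.096986) = 0.4566 km
  R4: √((-0.0004·111.32)² + (-0.0184·100.46)²) = √(0.001983 + 3.416819) = 1.8490 km
  → nearest: R3 (0.4566 km)
Q3 at 25.5305°N, 55.2710°E:
  R1: √((-0.0209·111.32)² + (-0.0056·100.46)²) = √(5.413012 + 0.316492) = 2.3936 km
  R2: √((-0.0117·111.32)² + (0.0051·100.46)²) = √(1.696360 + 0.262498) = 1.3996 km
  R3: √((-0.0051·111.32)² + (0.0134·100.46)²) = √(0.322320 + 1.812158) = 1.4610 km
  R4: √((-0.0085·111.32)² + (-0.0019·100.46)²) = √(0.895332 + 0.036433) = 0.9653 km
  → nearest: R4 (0.9653 km)
Q4 at 25.5225°N, 55.2845°E:
  R1: √((-0.0129·111.32)² + (-0.0191·100.46)²) = √(2.062176 + 3.681740) = 2.3966 km
  R2: √((-0.0037·111.32)² + (-0.0084·100.46)²) = √(0.169648 + 0.712106) = 0.9390 km
  R3: √((0.0029·111.32)² + (-0.0001·100.46)²) = √(0.104218 + 0.000101) = 0.3230 km
  R4: √((-0.0005·111.32)² + (-0.0154·100.46)²) = √(0.003098 + 2.393469) = 1.5481 km
  → nearest: R3 (0.3230 km)
Q5 at 25.5216°N, 55.2710°E:
  R1: √((-0.0120·111.32)² + (-0.0056·100.46)²) = √(1.784469 + 0.316492) = 1.4495 km
  R2: √((-0.0028·111.32)² + (0.0051·100.46)²) = √(0.097154 + 0.262498) = 0.5997 km
  R3: √((0.0038·111.32)² + (0.0134·100.46)²) = √(0.178943 + 1.812158) = 1.4111 km
  R4: √((0.0004·111.32)² + (-0.0019·100.46)²) = √(0.001983 + 0.036433) = 0.1960 km
  → nearest: R4 (0.1960 km)

Q1→R2; Q2→R3; Q3→R4; Q4→R3; Q5→R4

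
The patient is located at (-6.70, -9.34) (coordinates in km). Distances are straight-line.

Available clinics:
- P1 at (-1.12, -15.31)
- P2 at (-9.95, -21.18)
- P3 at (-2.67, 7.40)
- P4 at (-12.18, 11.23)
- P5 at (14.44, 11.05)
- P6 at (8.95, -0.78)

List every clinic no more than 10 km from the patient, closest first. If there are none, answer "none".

P1

Distances from (-6.70, -9.34):
P1: √((5.58)² + (-5.97)²) = √(31.1364 + 35.6409) = 8.17 km
P2: √((-3.25)² + (-11.84)²) = √(10.5625 + 140.1856) = 12.28 km
P3: √((4.03)² + (16.74)²) = √(16.2409 + 280.2276) = 17.22 km
P4: √((-5.48)² + (20.57)²) = √(30.0304 + 423.1249) = 21.29 km
P5: √((21.14)² + (20.39)²) = √(446.8996 + 415.7521) = 29.37 km
P6: √((15.65)² + (8.56)²) = √(244.9225 + 73.2736) = 17.84 km
Threshold 10 km: P1 (8.17 km) is within range.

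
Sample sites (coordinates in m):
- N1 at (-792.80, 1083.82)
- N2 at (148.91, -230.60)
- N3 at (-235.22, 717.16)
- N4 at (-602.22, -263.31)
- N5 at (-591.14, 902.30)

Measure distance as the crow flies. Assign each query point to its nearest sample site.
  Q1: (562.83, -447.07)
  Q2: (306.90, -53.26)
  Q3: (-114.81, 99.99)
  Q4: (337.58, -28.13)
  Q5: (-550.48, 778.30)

Q1 at (562.83, -447.07):
  N1: √((-1355.63)² + (1530.89)²) = √(1837732.6969 + 2343624.1921) = 2044.84 m
  N2: √((-413.92)² + (216.47)²) = √(171329.7664 + 46859.2609) = 467.11 m
  N3: √((-798.05)² + (1164.23)²) = √(636883.8025 + 1355431.4929) = 1411.49 m
  N4: √((-1165.05)² + (183.76)²) = √(1357341.5025 + 33767.7376) = 1179.45 m
  N5: √((-1153.97)² + (1349.37)²) = √(1331646.7609 + 1820799.3969) = 1775.51 m
  → nearest: N2 (467.11 m)
Q2 at (306.90, -53.26):
  N1: √((-1099.70)² + (1137.08)²) = √(1209340.0900 + 1292950.9264) = 1581.86 m
  N2: √((-157.99)² + (-177.34)²) = √(24960.8401 + 31449.4756) = 237.51 m
  N3: √((-542.12)² + (770.42)²) = √(293894.0944 + 593546.9764) = 942.04 m
  N4: √((-909.12)² + (-210.05)²) = √(826499.1744 + 44121.0025) = 933.07 m
  N5: √((-898.04)² + (955.56)²) = √(806475.8416 + 913094.9136) = 1311.32 m
  → nearest: N2 (237.51 m)
Q3 at (-114.81, 99.99):
  N1: √((-677.99)² + (983.83)²) = √(459670.4401 + 967921.4689) = 1194.82 m
  N2: √((263.72)² + (-330.59)²) = √(69548.2384 + 109289.7481) = 422.89 m
  N3: √((-120.41)² + (617.17)²) = √(14498.5681 + 380898.8089) = 628.81 m
  N4: √((-487.41)² + (-363.30)²) = √(237568.5081 + 131986.8900) = 607.91 m
  N5: √((-476.33)² + (802.31)²) = √(226890.2689 + 643701.3361) = 933.05 m
  → nearest: N2 (422.89 m)
Q4 at (337.58, -28.13):
  N1: √((-1130.38)² + (1111.95)²) = √(1277758.9444 + 1236432.8025) = 1585.62 m
  N2: √((-188.67)² + (-202.47)²) = √(35596.3689 + 40994.1009) = 276.75 m
  N3: √((-572.80)² + (745.29)²) = √(328099.8400 + 555457.1841) = 939.98 m
  N4: √((-939.80)² + (-235.18)²) = √(883224.0400 + 55309.6324) = 968.78 m
  N5: √((-928.72)² + (930.43)²) = √(862520.8384 + 865699.9849) = 1314.62 m
  → nearest: N2 (276.75 m)
Q5 at (-550.48, 778.30):
  N1: √((-242.32)² + (305.52)²) = √(58718.9824 + 93342.4704) = 389.95 m
  N2: √((699.39)² + (-1008.90)²) = √(489146.3721 + 1017879.2100) = 1227.61 m
  N3: √((315.26)² + (-61.14)²) = √(99388.8676 + 3738.0996) = 321.13 m
  N4: √((-51.74)² + (-1041.61)²) = √(2677.0276 + 1084951.3921) = 1042.89 m
  N5: √((-40.66)² + (124.00)²) = √(1653.2356 + 15376.0000) = 130.50 m
  → nearest: N5 (130.50 m)

Q1→N2; Q2→N2; Q3→N2; Q4→N2; Q5→N5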